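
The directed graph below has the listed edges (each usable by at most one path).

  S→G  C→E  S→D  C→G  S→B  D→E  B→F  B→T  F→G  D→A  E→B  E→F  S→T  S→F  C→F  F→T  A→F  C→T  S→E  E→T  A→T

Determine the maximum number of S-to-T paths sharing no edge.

Assign every edge capacity 1; by Menger, the answer equals the max flow.
Path S→T (+1); total 1.
Path S→B→T (+1); total 2.
Path S→E→T (+1); total 3.
Path S→F→T (+1); total 4.
Path S→D→A→T (+1); total 5.
No residual S→T path; max flow = 5.
Certifying cut of size 5: {S→B, S→D, S→E, S→F, S→T}.

5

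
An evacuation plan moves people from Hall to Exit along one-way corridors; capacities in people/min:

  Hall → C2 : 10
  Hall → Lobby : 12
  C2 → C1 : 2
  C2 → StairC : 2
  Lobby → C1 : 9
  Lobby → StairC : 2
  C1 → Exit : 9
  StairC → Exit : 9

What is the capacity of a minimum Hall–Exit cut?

13

Augment Hall→C2→C1→Exit: bottleneck 2, flow now 2.
Augment Hall→C2→StairC→Exit: bottleneck 2, flow now 4.
Augment Hall→Lobby→C1→Exit: bottleneck 7, flow now 11.
Augment Hall→Lobby→StairC→Exit: bottleneck 2, flow now 13.
No augmenting path remains; maximum flow = 13.
By max-flow min-cut, the minimum cut capacity equals the max flow.
In the residual graph, reachable from Hall: {Hall, C2, Lobby, C1}.
Min-cut edges: C2→StairC (2), Lobby→StairC (2), C1→Exit (9); capacity 2 + 2 + 9 = 13.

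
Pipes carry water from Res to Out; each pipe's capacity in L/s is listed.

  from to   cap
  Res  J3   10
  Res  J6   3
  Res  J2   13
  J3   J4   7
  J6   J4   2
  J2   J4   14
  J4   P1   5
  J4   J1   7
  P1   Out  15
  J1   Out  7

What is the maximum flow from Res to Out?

Augment Res→J3→J4→P1→Out: bottleneck 5, flow now 5.
Augment Res→J3→J4→J1→Out: bottleneck 2, flow now 7.
Augment Res→J6→J4→J1→Out: bottleneck 2, flow now 9.
Augment Res→J2→J4→J1→Out: bottleneck 3, flow now 12.
No augmenting path remains; maximum flow = 12.
In the residual graph, reachable from Res: {Res, J3, J6, J2, J4}.
Min-cut edges: J4→P1 (5), J4→J1 (7); capacity 5 + 7 = 12.
This cut is saturated, so no flow can exceed 12.

12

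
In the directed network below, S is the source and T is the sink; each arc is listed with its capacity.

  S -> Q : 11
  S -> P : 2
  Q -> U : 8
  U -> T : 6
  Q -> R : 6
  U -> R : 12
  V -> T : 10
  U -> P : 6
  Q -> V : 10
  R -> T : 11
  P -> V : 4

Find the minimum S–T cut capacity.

13

Augment S→P→V→T: bottleneck 2, flow now 2.
Augment S→Q→R→T: bottleneck 6, flow now 8.
Augment S→Q→U→T: bottleneck 5, flow now 13.
No augmenting path remains; maximum flow = 13.
By max-flow min-cut, the minimum cut capacity equals the max flow.
In the residual graph, reachable from S: {S}.
Min-cut edges: S→P (2), S→Q (11); capacity 2 + 11 = 13.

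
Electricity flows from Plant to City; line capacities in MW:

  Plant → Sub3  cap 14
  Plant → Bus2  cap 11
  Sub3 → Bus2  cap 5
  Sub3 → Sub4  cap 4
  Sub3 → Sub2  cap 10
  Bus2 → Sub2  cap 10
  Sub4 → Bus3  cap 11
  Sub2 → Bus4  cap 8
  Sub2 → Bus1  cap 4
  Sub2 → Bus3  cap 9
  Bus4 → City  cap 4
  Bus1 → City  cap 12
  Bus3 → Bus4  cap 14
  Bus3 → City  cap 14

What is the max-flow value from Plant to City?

Augment Plant→Sub3→Sub4→Bus3→City: bottleneck 4, flow now 4.
Augment Plant→Sub3→Sub2→Bus4→City: bottleneck 4, flow now 8.
Augment Plant→Sub3→Sub2→Bus1→City: bottleneck 4, flow now 12.
Augment Plant→Sub3→Sub2→Bus3→City: bottleneck 2, flow now 14.
Augment Plant→Bus2→Sub2→Bus3→City: bottleneck 7, flow now 21.
No augmenting path remains; maximum flow = 21.
In the residual graph, reachable from Plant: {Plant, Sub3, Bus2, Sub2, Bus4}.
Min-cut edges: Sub3→Sub4 (4), Sub2→Bus1 (4), Sub2→Bus3 (9), Bus4→City (4); capacity 4 + 4 + 9 + 4 = 21.
This cut is saturated, so no flow can exceed 21.

21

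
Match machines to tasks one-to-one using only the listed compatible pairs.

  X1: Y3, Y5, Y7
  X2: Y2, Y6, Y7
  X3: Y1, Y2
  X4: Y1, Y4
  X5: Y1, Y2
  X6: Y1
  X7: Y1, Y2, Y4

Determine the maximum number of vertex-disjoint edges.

Unit-capacity flow: source→left, listed edges, right→sink; max matching = max flow.
Augmenting path X1→Y3 (+1); matched 1.
Augmenting path X2→Y2 (+1); matched 2.
Augmenting path X3→Y1 (+1); matched 3.
Augmenting path X4→Y4 (+1); matched 4.
Augmenting path X5→Y2→X2→Y6 (+1); matched 5.
No augmenting path remains; maximum matching = 5.
König certificate: {X1, X2, Y1, Y2, Y4} is a vertex cover of size 5 (every listed pair touches it), so no matching can be larger.

5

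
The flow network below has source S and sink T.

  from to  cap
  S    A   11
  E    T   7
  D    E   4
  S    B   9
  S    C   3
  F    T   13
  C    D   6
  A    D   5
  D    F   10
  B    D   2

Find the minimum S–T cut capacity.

Augment S→A→D→E→T: bottleneck 4, flow now 4.
Augment S→A→D→F→T: bottleneck 1, flow now 5.
Augment S→B→D→F→T: bottleneck 2, flow now 7.
Augment S→C→D→F→T: bottleneck 3, flow now 10.
No augmenting path remains; maximum flow = 10.
By max-flow min-cut, the minimum cut capacity equals the max flow.
In the residual graph, reachable from S: {S, A, B}.
Min-cut edges: S→C (3), A→D (5), B→D (2); capacity 3 + 5 + 2 = 10.

10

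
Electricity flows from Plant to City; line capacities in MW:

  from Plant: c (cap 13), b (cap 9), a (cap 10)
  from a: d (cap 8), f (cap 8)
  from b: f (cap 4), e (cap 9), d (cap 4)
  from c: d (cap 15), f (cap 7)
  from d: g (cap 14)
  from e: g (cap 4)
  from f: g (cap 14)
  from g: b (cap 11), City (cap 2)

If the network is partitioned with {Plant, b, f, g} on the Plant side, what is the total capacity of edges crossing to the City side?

Edges leaving {Plant, b, f, g}: Plant→a (10), Plant→c (13), b→d (4), b→e (9), g→City (2).
Cut capacity = 10 + 13 + 4 + 9 + 2 = 38.

38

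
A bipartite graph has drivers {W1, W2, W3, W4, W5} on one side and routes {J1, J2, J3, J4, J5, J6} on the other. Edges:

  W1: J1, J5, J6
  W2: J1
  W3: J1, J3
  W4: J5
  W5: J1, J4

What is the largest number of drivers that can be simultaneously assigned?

5

Unit-capacity flow: source→left, listed edges, right→sink; max matching = max flow.
Augmenting path W1→J1 (+1); matched 1.
Augmenting path W3→J3 (+1); matched 2.
Augmenting path W4→J5 (+1); matched 3.
Augmenting path W5→J4 (+1); matched 4.
Augmenting path W2→J1→W1→J6 (+1); matched 5.
No augmenting path remains; maximum matching = 5.
König certificate: {W1, W2, W3, W4, W5} is a vertex cover of size 5 (every listed pair touches it), so no matching can be larger.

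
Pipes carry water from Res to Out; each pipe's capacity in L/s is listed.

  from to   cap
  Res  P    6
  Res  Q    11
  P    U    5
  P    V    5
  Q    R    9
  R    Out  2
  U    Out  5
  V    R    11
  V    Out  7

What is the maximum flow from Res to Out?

8

Augment Res→P→U→Out: bottleneck 5, flow now 5.
Augment Res→P→V→Out: bottleneck 1, flow now 6.
Augment Res→Q→R→Out: bottleneck 2, flow now 8.
No augmenting path remains; maximum flow = 8.
In the residual graph, reachable from Res: {Res, Q, R}.
Min-cut edges: Res→P (6), R→Out (2); capacity 6 + 2 = 8.
This cut is saturated, so no flow can exceed 8.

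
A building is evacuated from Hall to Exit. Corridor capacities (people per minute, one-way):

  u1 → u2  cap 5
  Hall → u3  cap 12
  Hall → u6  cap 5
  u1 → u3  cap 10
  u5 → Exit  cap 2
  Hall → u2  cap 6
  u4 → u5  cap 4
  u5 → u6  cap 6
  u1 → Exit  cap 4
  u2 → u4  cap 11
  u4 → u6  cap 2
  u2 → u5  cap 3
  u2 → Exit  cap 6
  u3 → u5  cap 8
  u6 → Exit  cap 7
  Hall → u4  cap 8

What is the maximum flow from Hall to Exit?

15

Augment Hall→u2→Exit: bottleneck 6, flow now 6.
Augment Hall→u6→Exit: bottleneck 5, flow now 11.
Augment Hall→u3→u5→Exit: bottleneck 2, flow now 13.
Augment Hall→u4→u6→Exit: bottleneck 2, flow now 15.
No augmenting path remains; maximum flow = 15.
In the residual graph, reachable from Hall: {Hall, u3, u4, u5, u6}.
Min-cut edges: Hall→u2 (6), u5→Exit (2), u6→Exit (7); capacity 6 + 2 + 7 = 15.
This cut is saturated, so no flow can exceed 15.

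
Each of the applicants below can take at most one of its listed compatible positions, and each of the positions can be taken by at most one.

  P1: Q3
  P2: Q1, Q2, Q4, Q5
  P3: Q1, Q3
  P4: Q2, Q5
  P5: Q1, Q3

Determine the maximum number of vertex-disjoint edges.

Unit-capacity flow: source→left, listed edges, right→sink; max matching = max flow.
Augmenting path P1→Q3 (+1); matched 1.
Augmenting path P2→Q1 (+1); matched 2.
Augmenting path P4→Q2 (+1); matched 3.
Augmenting path P3→Q1→P2→Q4 (+1); matched 4.
No augmenting path remains; maximum matching = 4.
König certificate: {P2, P4, Q1, Q3} is a vertex cover of size 4 (every listed pair touches it), so no matching can be larger.

4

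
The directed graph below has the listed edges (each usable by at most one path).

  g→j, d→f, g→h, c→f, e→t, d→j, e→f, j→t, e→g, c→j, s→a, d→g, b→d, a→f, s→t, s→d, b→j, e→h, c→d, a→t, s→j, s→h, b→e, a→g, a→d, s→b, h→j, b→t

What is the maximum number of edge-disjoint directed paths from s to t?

Assign every edge capacity 1; by Menger, the answer equals the max flow.
Path s→t (+1); total 1.
Path s→a→t (+1); total 2.
Path s→b→t (+1); total 3.
Path s→j→t (+1); total 4.
No residual s→t path; max flow = 4.
Certifying cut of size 4: {j→t, s→a, s→b, s→t}.

4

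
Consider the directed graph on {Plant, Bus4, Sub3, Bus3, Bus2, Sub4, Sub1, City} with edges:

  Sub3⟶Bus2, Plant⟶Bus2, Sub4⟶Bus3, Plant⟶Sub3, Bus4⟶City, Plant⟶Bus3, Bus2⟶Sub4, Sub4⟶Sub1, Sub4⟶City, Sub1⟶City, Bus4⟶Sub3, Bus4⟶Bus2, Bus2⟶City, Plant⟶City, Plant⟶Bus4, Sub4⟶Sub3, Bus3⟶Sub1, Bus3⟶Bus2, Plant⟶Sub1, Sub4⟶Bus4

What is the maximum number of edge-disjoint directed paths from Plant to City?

5

Assign every edge capacity 1; by Menger, the answer equals the max flow.
Path Plant→City (+1); total 1.
Path Plant→Bus4→City (+1); total 2.
Path Plant→Bus2→City (+1); total 3.
Path Plant→Sub1→City (+1); total 4.
Path Plant→Sub3→Bus2→Sub4→City (+1); total 5.
No residual Plant→City path; max flow = 5.
Certifying cut of size 5: {Bus2→City, Bus2→Sub4, Plant→Bus4, Plant→City, Sub1→City}.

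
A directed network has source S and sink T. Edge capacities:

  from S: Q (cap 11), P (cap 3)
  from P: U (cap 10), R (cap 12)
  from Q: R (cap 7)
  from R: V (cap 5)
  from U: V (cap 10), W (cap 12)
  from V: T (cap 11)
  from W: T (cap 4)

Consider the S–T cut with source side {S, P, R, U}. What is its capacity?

Edges leaving {S, P, R, U}: S→Q (11), R→V (5), U→V (10), U→W (12).
Cut capacity = 11 + 5 + 10 + 12 = 38.

38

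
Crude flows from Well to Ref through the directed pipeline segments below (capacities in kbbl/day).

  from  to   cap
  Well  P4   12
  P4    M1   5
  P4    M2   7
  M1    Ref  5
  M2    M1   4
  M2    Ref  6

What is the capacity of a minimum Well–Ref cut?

Augment Well→P4→M1→Ref: bottleneck 5, flow now 5.
Augment Well→P4→M2→Ref: bottleneck 6, flow now 11.
No augmenting path remains; maximum flow = 11.
By max-flow min-cut, the minimum cut capacity equals the max flow.
In the residual graph, reachable from Well: {Well, P4, M1, M2}.
Min-cut edges: M1→Ref (5), M2→Ref (6); capacity 5 + 6 = 11.

11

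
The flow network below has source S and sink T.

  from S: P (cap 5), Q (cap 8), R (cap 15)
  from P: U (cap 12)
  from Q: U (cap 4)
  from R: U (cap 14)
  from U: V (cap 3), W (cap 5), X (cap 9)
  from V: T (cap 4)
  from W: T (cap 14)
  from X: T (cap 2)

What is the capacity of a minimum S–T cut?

10

Augment S→P→U→V→T: bottleneck 3, flow now 3.
Augment S→P→U→W→T: bottleneck 2, flow now 5.
Augment S→Q→U→W→T: bottleneck 3, flow now 8.
Augment S→Q→U→X→T: bottleneck 1, flow now 9.
Augment S→R→U→X→T: bottleneck 1, flow now 10.
No augmenting path remains; maximum flow = 10.
By max-flow min-cut, the minimum cut capacity equals the max flow.
In the residual graph, reachable from S: {S, P, Q, R, U, X}.
Min-cut edges: U→V (3), U→W (5), X→T (2); capacity 3 + 5 + 2 = 10.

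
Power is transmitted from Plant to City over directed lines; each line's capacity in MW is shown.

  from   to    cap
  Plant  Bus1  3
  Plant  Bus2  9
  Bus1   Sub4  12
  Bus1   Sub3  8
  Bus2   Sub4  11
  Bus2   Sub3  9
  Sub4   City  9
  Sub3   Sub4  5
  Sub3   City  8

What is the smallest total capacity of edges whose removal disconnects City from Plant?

12

Augment Plant→Bus1→Sub4→City: bottleneck 3, flow now 3.
Augment Plant→Bus2→Sub4→City: bottleneck 6, flow now 9.
Augment Plant→Bus2→Sub3→City: bottleneck 3, flow now 12.
No augmenting path remains; maximum flow = 12.
By max-flow min-cut, the minimum cut capacity equals the max flow.
In the residual graph, reachable from Plant: {Plant}.
Min-cut edges: Plant→Bus1 (3), Plant→Bus2 (9); capacity 3 + 9 = 12.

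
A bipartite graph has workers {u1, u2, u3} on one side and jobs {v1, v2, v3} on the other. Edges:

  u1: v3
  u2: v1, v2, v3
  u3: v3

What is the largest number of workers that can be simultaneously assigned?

Unit-capacity flow: source→left, listed edges, right→sink; max matching = max flow.
Augmenting path u1→v3 (+1); matched 1.
Augmenting path u2→v1 (+1); matched 2.
No augmenting path remains; maximum matching = 2.
König certificate: {u2, v3} is a vertex cover of size 2 (every listed pair touches it), so no matching can be larger.

2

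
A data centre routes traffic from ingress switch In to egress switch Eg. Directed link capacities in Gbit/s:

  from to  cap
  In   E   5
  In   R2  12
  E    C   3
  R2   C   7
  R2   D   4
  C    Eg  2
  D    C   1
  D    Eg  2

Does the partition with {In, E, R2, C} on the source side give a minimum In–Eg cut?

No — its capacity is 6, but the minimum cut has capacity 4.

Given cut capacity: 4 + 2 = 6.
Augment In→E→C→Eg: bottleneck 2, flow now 2.
Augment In→R2→D→Eg: bottleneck 2, flow now 4.
No augmenting path remains; maximum flow = 4.
In the residual graph, reachable from In: {In, E, R2, C, D}.
Min-cut edges: C→Eg (2), D→Eg (2); capacity 2 + 2 = 4.
Cut capacity 6 exceeds the max flow 4, so it is not minimum.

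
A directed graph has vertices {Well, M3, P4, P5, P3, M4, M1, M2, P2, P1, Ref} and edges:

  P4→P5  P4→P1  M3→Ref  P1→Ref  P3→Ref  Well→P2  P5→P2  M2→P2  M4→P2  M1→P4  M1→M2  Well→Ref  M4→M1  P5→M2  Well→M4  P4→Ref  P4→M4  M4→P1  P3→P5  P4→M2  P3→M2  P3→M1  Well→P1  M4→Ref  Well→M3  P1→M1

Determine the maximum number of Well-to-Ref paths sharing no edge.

4

Assign every edge capacity 1; by Menger, the answer equals the max flow.
Path Well→Ref (+1); total 1.
Path Well→M3→Ref (+1); total 2.
Path Well→M4→Ref (+1); total 3.
Path Well→P1→Ref (+1); total 4.
No residual Well→Ref path; max flow = 4.
Certifying cut of size 4: {Well→M3, Well→M4, Well→P1, Well→Ref}.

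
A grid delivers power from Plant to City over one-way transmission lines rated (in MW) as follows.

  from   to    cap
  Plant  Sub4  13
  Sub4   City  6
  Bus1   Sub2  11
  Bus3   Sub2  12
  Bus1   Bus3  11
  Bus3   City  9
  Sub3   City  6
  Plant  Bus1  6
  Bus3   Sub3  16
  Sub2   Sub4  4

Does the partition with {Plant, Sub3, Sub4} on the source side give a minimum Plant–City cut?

Given cut capacity: 6 + 6 + 6 = 18.
Augment Plant→Sub4→City: bottleneck 6, flow now 6.
Augment Plant→Bus1→Bus3→City: bottleneck 6, flow now 12.
No augmenting path remains; maximum flow = 12.
In the residual graph, reachable from Plant: {Plant, Sub4}.
Min-cut edges: Plant→Bus1 (6), Sub4→City (6); capacity 6 + 6 = 12.
Cut capacity 18 exceeds the max flow 12, so it is not minimum.

No — its capacity is 18, but the minimum cut has capacity 12.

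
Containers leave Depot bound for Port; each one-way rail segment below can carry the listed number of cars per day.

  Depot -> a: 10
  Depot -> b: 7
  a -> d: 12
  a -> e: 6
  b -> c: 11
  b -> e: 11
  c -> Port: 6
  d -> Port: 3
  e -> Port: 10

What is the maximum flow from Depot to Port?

16

Augment Depot→a→d→Port: bottleneck 3, flow now 3.
Augment Depot→a→e→Port: bottleneck 6, flow now 9.
Augment Depot→b→c→Port: bottleneck 6, flow now 15.
Augment Depot→b→e→Port: bottleneck 1, flow now 16.
No augmenting path remains; maximum flow = 16.
In the residual graph, reachable from Depot: {Depot, a, d}.
Min-cut edges: Depot→b (7), a→e (6), d→Port (3); capacity 7 + 6 + 3 = 16.
This cut is saturated, so no flow can exceed 16.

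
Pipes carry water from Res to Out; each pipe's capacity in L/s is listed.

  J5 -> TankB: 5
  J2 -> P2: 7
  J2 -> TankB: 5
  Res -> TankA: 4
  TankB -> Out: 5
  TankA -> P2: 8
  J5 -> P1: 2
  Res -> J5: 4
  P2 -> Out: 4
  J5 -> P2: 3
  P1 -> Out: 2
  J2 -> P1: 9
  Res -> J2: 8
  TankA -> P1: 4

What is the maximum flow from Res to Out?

11

Augment Res→TankA→P1→Out: bottleneck 2, flow now 2.
Augment Res→TankA→P2→Out: bottleneck 2, flow now 4.
Augment Res→J2→TankB→Out: bottleneck 5, flow now 9.
Augment Res→J2→P2→Out: bottleneck 2, flow now 11.
No augmenting path remains; maximum flow = 11.
In the residual graph, reachable from Res: {Res, TankA, J2, J5, TankB, P1, P2}.
Min-cut edges: TankB→Out (5), P1→Out (2), P2→Out (4); capacity 5 + 2 + 4 = 11.
This cut is saturated, so no flow can exceed 11.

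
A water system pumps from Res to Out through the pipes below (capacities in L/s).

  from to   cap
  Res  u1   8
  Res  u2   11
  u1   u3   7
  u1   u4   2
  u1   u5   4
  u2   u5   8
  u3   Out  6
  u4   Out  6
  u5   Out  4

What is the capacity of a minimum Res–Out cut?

Augment Res→u1→u3→Out: bottleneck 6, flow now 6.
Augment Res→u1→u4→Out: bottleneck 2, flow now 8.
Augment Res→u2→u5→Out: bottleneck 4, flow now 12.
No augmenting path remains; maximum flow = 12.
By max-flow min-cut, the minimum cut capacity equals the max flow.
In the residual graph, reachable from Res: {Res, u2, u5}.
Min-cut edges: Res→u1 (8), u5→Out (4); capacity 8 + 4 = 12.

12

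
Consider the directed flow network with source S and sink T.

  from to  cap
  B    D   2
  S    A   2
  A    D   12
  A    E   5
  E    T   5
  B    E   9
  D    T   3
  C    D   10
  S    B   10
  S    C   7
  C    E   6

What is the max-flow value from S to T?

Augment S→A→D→T: bottleneck 2, flow now 2.
Augment S→B→D→T: bottleneck 1, flow now 3.
Augment S→B→E→T: bottleneck 5, flow now 8.
No augmenting path remains; maximum flow = 8.
In the residual graph, reachable from S: {S, A, B, C, D, E}.
Min-cut edges: D→T (3), E→T (5); capacity 3 + 5 = 8.
This cut is saturated, so no flow can exceed 8.

8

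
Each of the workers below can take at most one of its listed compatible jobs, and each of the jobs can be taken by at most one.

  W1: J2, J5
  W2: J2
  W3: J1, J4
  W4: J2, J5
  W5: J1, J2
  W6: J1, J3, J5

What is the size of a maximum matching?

Unit-capacity flow: source→left, listed edges, right→sink; max matching = max flow.
Augmenting path W1→J2 (+1); matched 1.
Augmenting path W3→J1 (+1); matched 2.
Augmenting path W4→J5 (+1); matched 3.
Augmenting path W6→J3 (+1); matched 4.
Augmenting path W5→J1→W3→J4 (+1); matched 5.
No augmenting path remains; maximum matching = 5.
König certificate: {W3, W5, W6, J2, J5} is a vertex cover of size 5 (every listed pair touches it), so no matching can be larger.

5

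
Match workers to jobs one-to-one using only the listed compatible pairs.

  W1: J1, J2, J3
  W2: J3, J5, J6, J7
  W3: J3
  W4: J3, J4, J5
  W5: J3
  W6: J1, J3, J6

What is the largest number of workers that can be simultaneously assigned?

Unit-capacity flow: source→left, listed edges, right→sink; max matching = max flow.
Augmenting path W1→J1 (+1); matched 1.
Augmenting path W2→J3 (+1); matched 2.
Augmenting path W4→J4 (+1); matched 3.
Augmenting path W6→J6 (+1); matched 4.
Augmenting path W3→J3→W2→J5 (+1); matched 5.
No augmenting path remains; maximum matching = 5.
König certificate: {W1, W2, W4, W6, J3} is a vertex cover of size 5 (every listed pair touches it), so no matching can be larger.

5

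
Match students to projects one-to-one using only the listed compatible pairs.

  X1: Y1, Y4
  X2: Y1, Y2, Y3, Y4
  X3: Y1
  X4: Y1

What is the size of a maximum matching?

3

Unit-capacity flow: source→left, listed edges, right→sink; max matching = max flow.
Augmenting path X1→Y1 (+1); matched 1.
Augmenting path X2→Y2 (+1); matched 2.
Augmenting path X3→Y1→X1→Y4 (+1); matched 3.
No augmenting path remains; maximum matching = 3.
König certificate: {X1, X2, Y1} is a vertex cover of size 3 (every listed pair touches it), so no matching can be larger.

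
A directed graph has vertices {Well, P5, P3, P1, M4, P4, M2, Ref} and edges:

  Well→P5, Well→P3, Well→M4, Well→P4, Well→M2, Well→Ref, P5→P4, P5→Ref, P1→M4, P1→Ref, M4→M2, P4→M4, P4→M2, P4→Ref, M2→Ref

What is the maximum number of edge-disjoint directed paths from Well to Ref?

Assign every edge capacity 1; by Menger, the answer equals the max flow.
Path Well→Ref (+1); total 1.
Path Well→P5→Ref (+1); total 2.
Path Well→P4→Ref (+1); total 3.
Path Well→M2→Ref (+1); total 4.
No residual Well→Ref path; max flow = 4.
Certifying cut of size 4: {M2→Ref, Well→P4, Well→P5, Well→Ref}.

4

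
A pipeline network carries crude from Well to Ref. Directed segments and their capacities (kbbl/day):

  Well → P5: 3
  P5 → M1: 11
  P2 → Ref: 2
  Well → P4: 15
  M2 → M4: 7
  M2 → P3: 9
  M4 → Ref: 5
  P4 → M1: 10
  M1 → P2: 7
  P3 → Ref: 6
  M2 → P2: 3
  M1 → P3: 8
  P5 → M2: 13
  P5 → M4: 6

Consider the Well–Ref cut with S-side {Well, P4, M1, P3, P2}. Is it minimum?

Yes — it is a minimum cut (capacity 11).

Given cut capacity: 3 + 6 + 2 = 11.
Augment Well→P5→M4→Ref: bottleneck 3, flow now 3.
Augment Well→P4→M1→P3→Ref: bottleneck 6, flow now 9.
Augment Well→P4→M1→P2→Ref: bottleneck 2, flow now 11.
No augmenting path remains; maximum flow = 11.
Cut capacity 11 equals the max flow, so it is a minimum cut.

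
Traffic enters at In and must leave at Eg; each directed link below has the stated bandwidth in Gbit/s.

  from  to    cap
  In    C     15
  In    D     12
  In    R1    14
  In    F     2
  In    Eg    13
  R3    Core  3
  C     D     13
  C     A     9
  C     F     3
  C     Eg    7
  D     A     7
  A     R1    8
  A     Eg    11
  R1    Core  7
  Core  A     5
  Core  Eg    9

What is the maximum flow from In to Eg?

Augment In→Eg: bottleneck 13, flow now 13.
Augment In→C→Eg: bottleneck 7, flow now 20.
Augment In→C→A→Eg: bottleneck 8, flow now 28.
Augment In→D→A→Eg: bottleneck 3, flow now 31.
Augment In→R1→Core→Eg: bottleneck 7, flow now 38.
No augmenting path remains; maximum flow = 38.
In the residual graph, reachable from In: {In, C, D, A, R1, F}.
Min-cut edges: In→Eg (13), C→Eg (7), A→Eg (11), R1→Core (7); capacity 13 + 7 + 11 + 7 = 38.
This cut is saturated, so no flow can exceed 38.

38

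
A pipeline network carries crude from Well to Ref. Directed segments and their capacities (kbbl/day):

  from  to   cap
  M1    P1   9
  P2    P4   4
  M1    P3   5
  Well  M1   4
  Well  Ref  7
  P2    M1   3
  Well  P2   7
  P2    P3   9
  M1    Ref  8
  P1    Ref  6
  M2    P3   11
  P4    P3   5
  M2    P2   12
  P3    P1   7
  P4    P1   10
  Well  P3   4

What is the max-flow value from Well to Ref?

Augment Well→Ref: bottleneck 7, flow now 7.
Augment Well→M1→Ref: bottleneck 4, flow now 11.
Augment Well→P2→M1→Ref: bottleneck 3, flow now 14.
Augment Well→P3→P1→Ref: bottleneck 4, flow now 18.
Augment Well→P2→P4→P1→Ref: bottleneck 2, flow now 20.
No augmenting path remains; maximum flow = 20.
In the residual graph, reachable from Well: {Well, P2, P4, P3, P1}.
Min-cut edges: Well→M1 (4), Well→Ref (7), P2→M1 (3), P1→Ref (6); capacity 4 + 7 + 3 + 6 = 20.
This cut is saturated, so no flow can exceed 20.

20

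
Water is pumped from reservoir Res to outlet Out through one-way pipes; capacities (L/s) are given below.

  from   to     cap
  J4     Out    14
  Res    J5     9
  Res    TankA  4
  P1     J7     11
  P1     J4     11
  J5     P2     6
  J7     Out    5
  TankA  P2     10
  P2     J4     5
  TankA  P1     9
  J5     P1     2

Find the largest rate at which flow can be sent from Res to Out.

Augment Res→TankA→P1→J7→Out: bottleneck 4, flow now 4.
Augment Res→J5→P1→J7→Out: bottleneck 1, flow now 5.
Augment Res→J5→P1→J4→Out: bottleneck 1, flow now 6.
Augment Res→J5→P2→J4→Out: bottleneck 5, flow now 11.
No augmenting path remains; maximum flow = 11.
In the residual graph, reachable from Res: {Res, J5, P2}.
Min-cut edges: Res→TankA (4), J5→P1 (2), P2→J4 (5); capacity 4 + 2 + 5 = 11.
This cut is saturated, so no flow can exceed 11.

11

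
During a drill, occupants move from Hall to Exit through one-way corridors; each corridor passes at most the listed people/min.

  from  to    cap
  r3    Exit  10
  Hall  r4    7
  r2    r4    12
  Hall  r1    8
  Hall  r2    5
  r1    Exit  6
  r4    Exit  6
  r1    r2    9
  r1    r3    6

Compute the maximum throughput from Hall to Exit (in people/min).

14

Augment Hall→r1→Exit: bottleneck 6, flow now 6.
Augment Hall→r4→Exit: bottleneck 6, flow now 12.
Augment Hall→r1→r3→Exit: bottleneck 2, flow now 14.
No augmenting path remains; maximum flow = 14.
In the residual graph, reachable from Hall: {Hall, r2, r4}.
Min-cut edges: Hall→r1 (8), r4→Exit (6); capacity 8 + 6 = 14.
This cut is saturated, so no flow can exceed 14.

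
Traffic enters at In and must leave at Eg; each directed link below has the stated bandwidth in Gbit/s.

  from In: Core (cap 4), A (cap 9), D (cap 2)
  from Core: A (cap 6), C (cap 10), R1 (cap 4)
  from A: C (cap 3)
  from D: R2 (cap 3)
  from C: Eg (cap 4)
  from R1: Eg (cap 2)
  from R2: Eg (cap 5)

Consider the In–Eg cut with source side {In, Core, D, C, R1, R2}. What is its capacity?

Edges leaving {In, Core, D, C, R1, R2}: In→A (9), Core→A (6), C→Eg (4), R1→Eg (2), R2→Eg (5).
Cut capacity = 9 + 6 + 4 + 2 + 5 = 26.

26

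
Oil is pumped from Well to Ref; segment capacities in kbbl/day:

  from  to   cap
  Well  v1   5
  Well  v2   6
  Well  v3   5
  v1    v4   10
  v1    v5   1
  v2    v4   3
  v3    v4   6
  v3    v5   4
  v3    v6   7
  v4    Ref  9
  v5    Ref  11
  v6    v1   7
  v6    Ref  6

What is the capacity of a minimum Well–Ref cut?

Augment Well→v1→v4→Ref: bottleneck 5, flow now 5.
Augment Well→v2→v4→Ref: bottleneck 3, flow now 8.
Augment Well→v3→v4→Ref: bottleneck 1, flow now 9.
Augment Well→v3→v5→Ref: bottleneck 4, flow now 13.
No augmenting path remains; maximum flow = 13.
By max-flow min-cut, the minimum cut capacity equals the max flow.
In the residual graph, reachable from Well: {Well, v2}.
Min-cut edges: Well→v1 (5), Well→v3 (5), v2→v4 (3); capacity 5 + 5 + 3 = 13.

13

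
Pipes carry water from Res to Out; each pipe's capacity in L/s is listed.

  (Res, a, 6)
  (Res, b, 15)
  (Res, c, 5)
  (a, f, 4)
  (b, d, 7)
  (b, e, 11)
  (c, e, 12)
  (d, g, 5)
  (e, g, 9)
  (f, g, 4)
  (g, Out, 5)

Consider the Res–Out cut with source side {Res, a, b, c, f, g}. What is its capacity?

35

Edges leaving {Res, a, b, c, f, g}: b→d (7), b→e (11), c→e (12), g→Out (5).
Cut capacity = 7 + 11 + 12 + 5 = 35.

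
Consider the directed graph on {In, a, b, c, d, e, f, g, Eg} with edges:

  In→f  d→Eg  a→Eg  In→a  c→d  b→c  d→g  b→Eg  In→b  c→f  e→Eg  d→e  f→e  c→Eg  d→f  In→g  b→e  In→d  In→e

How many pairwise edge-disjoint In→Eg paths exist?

4

Assign every edge capacity 1; by Menger, the answer equals the max flow.
Path In→a→Eg (+1); total 1.
Path In→b→Eg (+1); total 2.
Path In→d→Eg (+1); total 3.
Path In→e→Eg (+1); total 4.
No residual In→Eg path; max flow = 4.
Certifying cut of size 4: {In→a, In→b, In→d, e→Eg}.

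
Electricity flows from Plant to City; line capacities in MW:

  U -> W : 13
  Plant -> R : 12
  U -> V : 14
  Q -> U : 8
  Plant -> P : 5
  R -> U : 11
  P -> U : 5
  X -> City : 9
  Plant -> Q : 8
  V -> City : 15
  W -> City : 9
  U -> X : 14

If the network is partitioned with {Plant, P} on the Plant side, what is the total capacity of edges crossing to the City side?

Edges leaving {Plant, P}: Plant→Q (8), Plant→R (12), P→U (5).
Cut capacity = 8 + 12 + 5 = 25.

25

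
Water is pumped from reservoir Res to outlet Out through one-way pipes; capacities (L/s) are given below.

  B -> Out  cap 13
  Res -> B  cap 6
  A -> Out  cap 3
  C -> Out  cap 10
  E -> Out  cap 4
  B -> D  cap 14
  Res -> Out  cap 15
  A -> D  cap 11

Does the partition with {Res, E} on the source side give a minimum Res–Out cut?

Given cut capacity: 6 + 15 + 4 = 25.
Augment Res→Out: bottleneck 15, flow now 15.
Augment Res→B→Out: bottleneck 6, flow now 21.
No augmenting path remains; maximum flow = 21.
In the residual graph, reachable from Res: {Res}.
Min-cut edges: Res→B (6), Res→Out (15); capacity 6 + 15 = 21.
Cut capacity 25 exceeds the max flow 21, so it is not minimum.

No — its capacity is 25, but the minimum cut has capacity 21.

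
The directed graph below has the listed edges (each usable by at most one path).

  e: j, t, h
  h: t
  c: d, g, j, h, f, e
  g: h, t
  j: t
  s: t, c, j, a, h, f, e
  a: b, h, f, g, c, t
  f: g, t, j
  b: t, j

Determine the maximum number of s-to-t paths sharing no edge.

Assign every edge capacity 1; by Menger, the answer equals the max flow.
Path s→t (+1); total 1.
Path s→a→t (+1); total 2.
Path s→e→t (+1); total 3.
Path s→f→t (+1); total 4.
Path s→h→t (+1); total 5.
Path s→j→t (+1); total 6.
Path s→c→g→t (+1); total 7.
No residual s→t path; max flow = 7.
Certifying cut of size 7: {s→a, s→c, s→e, s→f, s→h, s→j, s→t}.

7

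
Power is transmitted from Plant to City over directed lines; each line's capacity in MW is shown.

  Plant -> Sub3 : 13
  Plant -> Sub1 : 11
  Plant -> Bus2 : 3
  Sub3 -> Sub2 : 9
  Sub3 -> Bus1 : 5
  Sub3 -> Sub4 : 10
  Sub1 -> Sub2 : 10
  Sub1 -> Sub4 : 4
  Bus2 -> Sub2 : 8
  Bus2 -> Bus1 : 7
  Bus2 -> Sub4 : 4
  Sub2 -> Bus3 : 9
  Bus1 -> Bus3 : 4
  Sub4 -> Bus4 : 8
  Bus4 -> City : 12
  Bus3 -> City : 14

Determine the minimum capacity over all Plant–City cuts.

21

Augment Plant→Sub3→Sub2→Bus3→City: bottleneck 9, flow now 9.
Augment Plant→Sub3→Bus1→Bus3→City: bottleneck 4, flow now 13.
Augment Plant→Sub1→Sub4→Bus4→City: bottleneck 4, flow now 17.
Augment Plant→Bus2→Sub4→Bus4→City: bottleneck 3, flow now 20.
Augment Plant→Sub1→Sub2→Sub3→Sub4→Bus4→City: bottleneck 1, flow now 21. (uses reverse residual edge)
No augmenting path remains; maximum flow = 21.
By max-flow min-cut, the minimum cut capacity equals the max flow.
In the residual graph, reachable from Plant: {Plant, Sub3, Sub1, Bus2, Sub2, Bus1, Sub4}.
Min-cut edges: Sub2→Bus3 (9), Bus1→Bus3 (4), Sub4→Bus4 (8); capacity 9 + 4 + 8 = 21.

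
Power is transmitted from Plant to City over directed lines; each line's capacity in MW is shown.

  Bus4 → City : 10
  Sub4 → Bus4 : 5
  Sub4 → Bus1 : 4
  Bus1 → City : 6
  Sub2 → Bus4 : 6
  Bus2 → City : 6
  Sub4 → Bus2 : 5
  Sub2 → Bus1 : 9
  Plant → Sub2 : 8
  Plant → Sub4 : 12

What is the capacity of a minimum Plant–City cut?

20

Augment Plant→Sub4→Bus1→City: bottleneck 4, flow now 4.
Augment Plant→Sub4→Bus4→City: bottleneck 5, flow now 9.
Augment Plant→Sub4→Bus2→City: bottleneck 3, flow now 12.
Augment Plant→Sub2→Bus1→City: bottleneck 2, flow now 14.
Augment Plant→Sub2→Bus4→City: bottleneck 5, flow now 19.
Augment Plant→Sub2→Bus1→Sub4→Bus2→City: bottleneck 1, flow now 20. (uses reverse residual edge)
No augmenting path remains; maximum flow = 20.
By max-flow min-cut, the minimum cut capacity equals the max flow.
In the residual graph, reachable from Plant: {Plant}.
Min-cut edges: Plant→Sub4 (12), Plant→Sub2 (8); capacity 12 + 8 = 20.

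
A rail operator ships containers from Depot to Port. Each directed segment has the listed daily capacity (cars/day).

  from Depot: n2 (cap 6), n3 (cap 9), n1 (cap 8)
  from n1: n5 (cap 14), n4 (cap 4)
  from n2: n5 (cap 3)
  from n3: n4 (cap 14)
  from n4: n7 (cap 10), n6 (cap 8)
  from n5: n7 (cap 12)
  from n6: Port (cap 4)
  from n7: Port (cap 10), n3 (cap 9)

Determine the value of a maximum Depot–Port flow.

Augment Depot→n1→n4→n6→Port: bottleneck 4, flow now 4.
Augment Depot→n1→n5→n7→Port: bottleneck 4, flow now 8.
Augment Depot→n2→n5→n7→Port: bottleneck 3, flow now 11.
Augment Depot→n3→n4→n7→Port: bottleneck 3, flow now 14.
No augmenting path remains; maximum flow = 14.
In the residual graph, reachable from Depot: {Depot, n1, n2, n3, n4, n5, n6, n7}.
Min-cut edges: n6→Port (4), n7→Port (10); capacity 4 + 10 = 14.
This cut is saturated, so no flow can exceed 14.

14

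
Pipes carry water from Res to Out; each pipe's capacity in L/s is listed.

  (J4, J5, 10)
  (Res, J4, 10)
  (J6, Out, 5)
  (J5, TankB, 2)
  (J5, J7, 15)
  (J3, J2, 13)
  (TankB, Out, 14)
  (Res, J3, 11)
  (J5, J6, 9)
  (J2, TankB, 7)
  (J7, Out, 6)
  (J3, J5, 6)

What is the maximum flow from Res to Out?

20

Augment Res→J3→J5→J7→Out: bottleneck 6, flow now 6.
Augment Res→J3→J2→TankB→Out: bottleneck 5, flow now 11.
Augment Res→J4→J5→J6→Out: bottleneck 5, flow now 16.
Augment Res→J4→J5→TankB→Out: bottleneck 2, flow now 18.
Augment Res→J4→J5→J3→J2→TankB→Out: bottleneck 2, flow now 20. (uses reverse residual edge)
No augmenting path remains; maximum flow = 20.
In the residual graph, reachable from Res: {Res, J3, J4, J5, J2, J7, J6}.
Min-cut edges: J5→TankB (2), J2→TankB (7), J7→Out (6), J6→Out (5); capacity 2 + 7 + 6 + 5 = 20.
This cut is saturated, so no flow can exceed 20.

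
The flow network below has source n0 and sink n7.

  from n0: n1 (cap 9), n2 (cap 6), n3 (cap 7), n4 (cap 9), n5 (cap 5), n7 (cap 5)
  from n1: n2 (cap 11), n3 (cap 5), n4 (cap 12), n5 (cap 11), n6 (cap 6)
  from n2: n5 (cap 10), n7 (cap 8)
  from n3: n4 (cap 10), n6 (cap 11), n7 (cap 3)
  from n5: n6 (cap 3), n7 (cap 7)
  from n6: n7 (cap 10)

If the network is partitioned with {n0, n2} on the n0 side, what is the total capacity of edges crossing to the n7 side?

53

Edges leaving {n0, n2}: n0→n1 (9), n0→n3 (7), n0→n4 (9), n0→n5 (5), n0→n7 (5), n2→n5 (10), n2→n7 (8).
Cut capacity = 9 + 7 + 9 + 5 + 5 + 10 + 8 = 53.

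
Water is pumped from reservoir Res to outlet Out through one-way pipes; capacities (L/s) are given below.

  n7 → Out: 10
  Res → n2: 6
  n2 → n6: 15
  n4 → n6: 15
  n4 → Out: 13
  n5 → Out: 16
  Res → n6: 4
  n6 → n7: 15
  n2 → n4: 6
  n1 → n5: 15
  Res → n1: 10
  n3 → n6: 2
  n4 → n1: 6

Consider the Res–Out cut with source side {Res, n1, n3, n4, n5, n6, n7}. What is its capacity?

45

Edges leaving {Res, n1, n3, n4, n5, n6, n7}: Res→n2 (6), n4→Out (13), n5→Out (16), n7→Out (10).
Cut capacity = 6 + 13 + 16 + 10 = 45.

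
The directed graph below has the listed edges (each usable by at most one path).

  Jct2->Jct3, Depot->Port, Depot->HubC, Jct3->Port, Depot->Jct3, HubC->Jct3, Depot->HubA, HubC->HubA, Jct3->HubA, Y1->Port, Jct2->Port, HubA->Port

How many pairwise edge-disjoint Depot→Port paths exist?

Assign every edge capacity 1; by Menger, the answer equals the max flow.
Path Depot→Port (+1); total 1.
Path Depot→Jct3→Port (+1); total 2.
Path Depot→HubA→Port (+1); total 3.
No residual Depot→Port path; max flow = 3.
Certifying cut of size 3: {Depot→Port, HubA→Port, Jct3→Port}.

3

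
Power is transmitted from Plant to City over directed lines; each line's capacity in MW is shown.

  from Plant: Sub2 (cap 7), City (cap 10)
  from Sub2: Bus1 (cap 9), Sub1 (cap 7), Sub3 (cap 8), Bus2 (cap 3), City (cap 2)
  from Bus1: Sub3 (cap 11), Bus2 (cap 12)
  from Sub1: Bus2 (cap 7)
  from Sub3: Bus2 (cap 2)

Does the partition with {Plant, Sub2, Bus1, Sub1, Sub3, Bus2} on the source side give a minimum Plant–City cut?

Given cut capacity: 10 + 2 = 12.
Augment Plant→City: bottleneck 10, flow now 10.
Augment Plant→Sub2→City: bottleneck 2, flow now 12.
No augmenting path remains; maximum flow = 12.
Cut capacity 12 equals the max flow, so it is a minimum cut.

Yes — it is a minimum cut (capacity 12).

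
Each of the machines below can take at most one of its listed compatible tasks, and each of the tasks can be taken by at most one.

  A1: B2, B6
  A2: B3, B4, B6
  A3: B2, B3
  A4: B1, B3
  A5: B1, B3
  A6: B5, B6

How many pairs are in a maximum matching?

6

Unit-capacity flow: source→left, listed edges, right→sink; max matching = max flow.
Augmenting path A1→B2 (+1); matched 1.
Augmenting path A2→B3 (+1); matched 2.
Augmenting path A4→B1 (+1); matched 3.
Augmenting path A6→B5 (+1); matched 4.
Augmenting path A3→B2→A1→B6 (+1); matched 5.
Augmenting path A5→B3→A2→B4 (+1); matched 6.
No augmenting path remains; maximum matching = 6.
König certificate: {A1, A2, A3, A4, A5, A6} is a vertex cover of size 6 (every listed pair touches it), so no matching can be larger.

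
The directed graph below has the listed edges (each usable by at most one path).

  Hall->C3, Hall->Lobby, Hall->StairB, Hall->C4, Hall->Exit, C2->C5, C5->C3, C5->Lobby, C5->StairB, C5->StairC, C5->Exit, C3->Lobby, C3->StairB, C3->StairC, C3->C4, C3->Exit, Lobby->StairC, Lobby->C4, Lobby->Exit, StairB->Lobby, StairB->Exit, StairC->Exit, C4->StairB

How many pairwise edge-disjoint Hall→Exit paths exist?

Assign every edge capacity 1; by Menger, the answer equals the max flow.
Path Hall→Exit (+1); total 1.
Path Hall→C3→Exit (+1); total 2.
Path Hall→Lobby→Exit (+1); total 3.
Path Hall→StairB→Exit (+1); total 4.
Path Hall→C4→StairB→Lobby→StairC→Exit (+1); total 5.
No residual Hall→Exit path; max flow = 5.
Certifying cut of size 5: {Hall→C3, Hall→C4, Hall→Exit, Hall→Lobby, Hall→StairB}.

5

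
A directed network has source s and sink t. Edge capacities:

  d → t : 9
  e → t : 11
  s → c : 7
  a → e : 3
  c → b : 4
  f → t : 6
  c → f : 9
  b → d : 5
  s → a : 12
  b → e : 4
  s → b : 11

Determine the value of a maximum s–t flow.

18

Augment s→a→e→t: bottleneck 3, flow now 3.
Augment s→b→d→t: bottleneck 5, flow now 8.
Augment s→b→e→t: bottleneck 4, flow now 12.
Augment s→c→f→t: bottleneck 6, flow now 18.
No augmenting path remains; maximum flow = 18.
In the residual graph, reachable from s: {s, a, b, c, f}.
Min-cut edges: a→e (3), b→d (5), b→e (4), f→t (6); capacity 3 + 5 + 4 + 6 = 18.
This cut is saturated, so no flow can exceed 18.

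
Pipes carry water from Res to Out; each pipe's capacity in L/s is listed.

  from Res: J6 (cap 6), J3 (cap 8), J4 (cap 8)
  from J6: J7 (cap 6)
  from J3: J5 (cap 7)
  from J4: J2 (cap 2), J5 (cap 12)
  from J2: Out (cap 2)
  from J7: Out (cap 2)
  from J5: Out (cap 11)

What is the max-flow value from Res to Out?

Augment Res→J6→J7→Out: bottleneck 2, flow now 2.
Augment Res→J3→J5→Out: bottleneck 7, flow now 9.
Augment Res→J4→J2→Out: bottleneck 2, flow now 11.
Augment Res→J4→J5→Out: bottleneck 4, flow now 15.
No augmenting path remains; maximum flow = 15.
In the residual graph, reachable from Res: {Res, J6, J3, J4, J7, J5}.
Min-cut edges: J4→J2 (2), J7→Out (2), J5→Out (11); capacity 2 + 2 + 11 = 15.
This cut is saturated, so no flow can exceed 15.

15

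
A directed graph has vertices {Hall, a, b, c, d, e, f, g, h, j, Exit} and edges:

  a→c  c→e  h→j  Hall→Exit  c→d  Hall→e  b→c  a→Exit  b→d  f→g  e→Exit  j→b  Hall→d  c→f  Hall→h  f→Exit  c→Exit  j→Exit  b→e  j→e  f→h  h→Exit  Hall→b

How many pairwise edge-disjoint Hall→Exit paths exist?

4

Assign every edge capacity 1; by Menger, the answer equals the max flow.
Path Hall→Exit (+1); total 1.
Path Hall→e→Exit (+1); total 2.
Path Hall→h→Exit (+1); total 3.
Path Hall→b→c→Exit (+1); total 4.
No residual Hall→Exit path; max flow = 4.
Certifying cut of size 4: {Hall→Exit, Hall→b, Hall→e, Hall→h}.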